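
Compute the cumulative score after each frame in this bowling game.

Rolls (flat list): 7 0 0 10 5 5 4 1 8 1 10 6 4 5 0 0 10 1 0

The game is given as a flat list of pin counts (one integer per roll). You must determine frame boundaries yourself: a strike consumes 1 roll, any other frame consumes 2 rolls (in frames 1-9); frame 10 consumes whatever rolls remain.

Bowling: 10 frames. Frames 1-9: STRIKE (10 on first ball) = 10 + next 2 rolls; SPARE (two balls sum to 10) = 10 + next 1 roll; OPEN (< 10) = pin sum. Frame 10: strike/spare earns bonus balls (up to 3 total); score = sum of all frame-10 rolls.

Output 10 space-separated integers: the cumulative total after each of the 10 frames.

Frame 1: OPEN (7+0=7). Cumulative: 7
Frame 2: SPARE (0+10=10). 10 + next roll (5) = 15. Cumulative: 22
Frame 3: SPARE (5+5=10). 10 + next roll (4) = 14. Cumulative: 36
Frame 4: OPEN (4+1=5). Cumulative: 41
Frame 5: OPEN (8+1=9). Cumulative: 50
Frame 6: STRIKE. 10 + next two rolls (6+4) = 20. Cumulative: 70
Frame 7: SPARE (6+4=10). 10 + next roll (5) = 15. Cumulative: 85
Frame 8: OPEN (5+0=5). Cumulative: 90
Frame 9: SPARE (0+10=10). 10 + next roll (1) = 11. Cumulative: 101
Frame 10: OPEN. Sum of all frame-10 rolls (1+0) = 1. Cumulative: 102

Answer: 7 22 36 41 50 70 85 90 101 102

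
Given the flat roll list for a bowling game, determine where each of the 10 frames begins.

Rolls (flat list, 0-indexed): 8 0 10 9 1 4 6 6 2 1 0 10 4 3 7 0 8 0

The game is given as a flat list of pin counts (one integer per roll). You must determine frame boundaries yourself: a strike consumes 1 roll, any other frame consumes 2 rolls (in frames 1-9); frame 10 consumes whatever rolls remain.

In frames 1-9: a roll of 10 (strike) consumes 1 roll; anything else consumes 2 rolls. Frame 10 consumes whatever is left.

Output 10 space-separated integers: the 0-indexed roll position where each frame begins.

Frame 1 starts at roll index 0: rolls=8,0 (sum=8), consumes 2 rolls
Frame 2 starts at roll index 2: roll=10 (strike), consumes 1 roll
Frame 3 starts at roll index 3: rolls=9,1 (sum=10), consumes 2 rolls
Frame 4 starts at roll index 5: rolls=4,6 (sum=10), consumes 2 rolls
Frame 5 starts at roll index 7: rolls=6,2 (sum=8), consumes 2 rolls
Frame 6 starts at roll index 9: rolls=1,0 (sum=1), consumes 2 rolls
Frame 7 starts at roll index 11: roll=10 (strike), consumes 1 roll
Frame 8 starts at roll index 12: rolls=4,3 (sum=7), consumes 2 rolls
Frame 9 starts at roll index 14: rolls=7,0 (sum=7), consumes 2 rolls
Frame 10 starts at roll index 16: 2 remaining rolls

Answer: 0 2 3 5 7 9 11 12 14 16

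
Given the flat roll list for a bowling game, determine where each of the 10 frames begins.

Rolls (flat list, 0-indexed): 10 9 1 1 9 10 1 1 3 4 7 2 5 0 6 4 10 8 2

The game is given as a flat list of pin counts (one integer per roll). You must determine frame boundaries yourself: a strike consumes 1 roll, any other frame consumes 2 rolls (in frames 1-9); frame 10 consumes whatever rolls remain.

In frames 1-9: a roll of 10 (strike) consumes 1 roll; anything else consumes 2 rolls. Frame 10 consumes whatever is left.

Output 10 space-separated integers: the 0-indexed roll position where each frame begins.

Frame 1 starts at roll index 0: roll=10 (strike), consumes 1 roll
Frame 2 starts at roll index 1: rolls=9,1 (sum=10), consumes 2 rolls
Frame 3 starts at roll index 3: rolls=1,9 (sum=10), consumes 2 rolls
Frame 4 starts at roll index 5: roll=10 (strike), consumes 1 roll
Frame 5 starts at roll index 6: rolls=1,1 (sum=2), consumes 2 rolls
Frame 6 starts at roll index 8: rolls=3,4 (sum=7), consumes 2 rolls
Frame 7 starts at roll index 10: rolls=7,2 (sum=9), consumes 2 rolls
Frame 8 starts at roll index 12: rolls=5,0 (sum=5), consumes 2 rolls
Frame 9 starts at roll index 14: rolls=6,4 (sum=10), consumes 2 rolls
Frame 10 starts at roll index 16: 3 remaining rolls

Answer: 0 1 3 5 6 8 10 12 14 16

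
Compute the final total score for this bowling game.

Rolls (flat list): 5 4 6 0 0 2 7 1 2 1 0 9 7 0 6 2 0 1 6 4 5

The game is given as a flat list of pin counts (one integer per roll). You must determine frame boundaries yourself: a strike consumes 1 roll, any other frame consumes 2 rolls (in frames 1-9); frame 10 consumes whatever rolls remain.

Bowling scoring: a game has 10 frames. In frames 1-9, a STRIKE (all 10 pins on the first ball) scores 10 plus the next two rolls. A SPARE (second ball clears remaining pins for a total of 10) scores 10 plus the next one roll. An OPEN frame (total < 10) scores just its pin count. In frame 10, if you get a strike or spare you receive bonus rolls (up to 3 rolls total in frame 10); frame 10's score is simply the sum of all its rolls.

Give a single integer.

Answer: 68

Derivation:
Frame 1: OPEN (5+4=9). Cumulative: 9
Frame 2: OPEN (6+0=6). Cumulative: 15
Frame 3: OPEN (0+2=2). Cumulative: 17
Frame 4: OPEN (7+1=8). Cumulative: 25
Frame 5: OPEN (2+1=3). Cumulative: 28
Frame 6: OPEN (0+9=9). Cumulative: 37
Frame 7: OPEN (7+0=7). Cumulative: 44
Frame 8: OPEN (6+2=8). Cumulative: 52
Frame 9: OPEN (0+1=1). Cumulative: 53
Frame 10: SPARE. Sum of all frame-10 rolls (6+4+5) = 15. Cumulative: 68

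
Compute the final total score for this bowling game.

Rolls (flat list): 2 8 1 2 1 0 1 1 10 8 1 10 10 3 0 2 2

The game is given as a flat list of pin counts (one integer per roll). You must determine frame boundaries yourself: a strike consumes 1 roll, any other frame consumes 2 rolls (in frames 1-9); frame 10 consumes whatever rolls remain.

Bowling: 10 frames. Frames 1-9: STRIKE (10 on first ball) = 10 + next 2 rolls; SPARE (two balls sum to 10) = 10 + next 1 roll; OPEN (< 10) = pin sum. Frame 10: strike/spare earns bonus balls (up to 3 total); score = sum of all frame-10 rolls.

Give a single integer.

Frame 1: SPARE (2+8=10). 10 + next roll (1) = 11. Cumulative: 11
Frame 2: OPEN (1+2=3). Cumulative: 14
Frame 3: OPEN (1+0=1). Cumulative: 15
Frame 4: OPEN (1+1=2). Cumulative: 17
Frame 5: STRIKE. 10 + next two rolls (8+1) = 19. Cumulative: 36
Frame 6: OPEN (8+1=9). Cumulative: 45
Frame 7: STRIKE. 10 + next two rolls (10+3) = 23. Cumulative: 68
Frame 8: STRIKE. 10 + next two rolls (3+0) = 13. Cumulative: 81
Frame 9: OPEN (3+0=3). Cumulative: 84
Frame 10: OPEN. Sum of all frame-10 rolls (2+2) = 4. Cumulative: 88

Answer: 88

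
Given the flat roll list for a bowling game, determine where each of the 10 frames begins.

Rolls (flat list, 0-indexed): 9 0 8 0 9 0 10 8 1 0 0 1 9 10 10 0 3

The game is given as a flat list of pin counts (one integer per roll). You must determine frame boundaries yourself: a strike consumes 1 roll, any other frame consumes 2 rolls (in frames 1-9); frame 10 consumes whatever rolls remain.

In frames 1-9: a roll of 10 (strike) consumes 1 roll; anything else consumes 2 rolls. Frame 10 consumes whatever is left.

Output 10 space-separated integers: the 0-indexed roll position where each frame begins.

Frame 1 starts at roll index 0: rolls=9,0 (sum=9), consumes 2 rolls
Frame 2 starts at roll index 2: rolls=8,0 (sum=8), consumes 2 rolls
Frame 3 starts at roll index 4: rolls=9,0 (sum=9), consumes 2 rolls
Frame 4 starts at roll index 6: roll=10 (strike), consumes 1 roll
Frame 5 starts at roll index 7: rolls=8,1 (sum=9), consumes 2 rolls
Frame 6 starts at roll index 9: rolls=0,0 (sum=0), consumes 2 rolls
Frame 7 starts at roll index 11: rolls=1,9 (sum=10), consumes 2 rolls
Frame 8 starts at roll index 13: roll=10 (strike), consumes 1 roll
Frame 9 starts at roll index 14: roll=10 (strike), consumes 1 roll
Frame 10 starts at roll index 15: 2 remaining rolls

Answer: 0 2 4 6 7 9 11 13 14 15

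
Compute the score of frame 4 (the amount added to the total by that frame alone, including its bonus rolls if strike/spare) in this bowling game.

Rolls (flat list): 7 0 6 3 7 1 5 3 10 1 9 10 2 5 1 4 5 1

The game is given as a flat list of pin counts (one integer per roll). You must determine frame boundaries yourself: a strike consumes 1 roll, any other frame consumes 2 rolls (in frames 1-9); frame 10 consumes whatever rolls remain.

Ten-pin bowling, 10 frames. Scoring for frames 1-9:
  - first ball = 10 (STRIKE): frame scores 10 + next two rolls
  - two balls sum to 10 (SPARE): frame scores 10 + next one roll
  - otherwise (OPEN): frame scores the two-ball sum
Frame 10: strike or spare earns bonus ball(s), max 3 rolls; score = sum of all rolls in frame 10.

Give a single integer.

Answer: 8

Derivation:
Frame 1: OPEN (7+0=7). Cumulative: 7
Frame 2: OPEN (6+3=9). Cumulative: 16
Frame 3: OPEN (7+1=8). Cumulative: 24
Frame 4: OPEN (5+3=8). Cumulative: 32
Frame 5: STRIKE. 10 + next two rolls (1+9) = 20. Cumulative: 52
Frame 6: SPARE (1+9=10). 10 + next roll (10) = 20. Cumulative: 72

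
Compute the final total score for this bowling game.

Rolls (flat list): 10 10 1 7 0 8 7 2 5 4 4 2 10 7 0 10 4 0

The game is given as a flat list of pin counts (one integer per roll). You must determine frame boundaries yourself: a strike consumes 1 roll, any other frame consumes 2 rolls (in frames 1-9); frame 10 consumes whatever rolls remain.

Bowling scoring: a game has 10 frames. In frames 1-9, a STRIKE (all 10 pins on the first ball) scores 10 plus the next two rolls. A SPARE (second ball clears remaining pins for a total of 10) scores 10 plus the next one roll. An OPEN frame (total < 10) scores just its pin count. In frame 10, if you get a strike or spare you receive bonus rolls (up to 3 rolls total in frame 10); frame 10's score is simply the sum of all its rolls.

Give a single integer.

Answer: 117

Derivation:
Frame 1: STRIKE. 10 + next two rolls (10+1) = 21. Cumulative: 21
Frame 2: STRIKE. 10 + next two rolls (1+7) = 18. Cumulative: 39
Frame 3: OPEN (1+7=8). Cumulative: 47
Frame 4: OPEN (0+8=8). Cumulative: 55
Frame 5: OPEN (7+2=9). Cumulative: 64
Frame 6: OPEN (5+4=9). Cumulative: 73
Frame 7: OPEN (4+2=6). Cumulative: 79
Frame 8: STRIKE. 10 + next two rolls (7+0) = 17. Cumulative: 96
Frame 9: OPEN (7+0=7). Cumulative: 103
Frame 10: STRIKE. Sum of all frame-10 rolls (10+4+0) = 14. Cumulative: 117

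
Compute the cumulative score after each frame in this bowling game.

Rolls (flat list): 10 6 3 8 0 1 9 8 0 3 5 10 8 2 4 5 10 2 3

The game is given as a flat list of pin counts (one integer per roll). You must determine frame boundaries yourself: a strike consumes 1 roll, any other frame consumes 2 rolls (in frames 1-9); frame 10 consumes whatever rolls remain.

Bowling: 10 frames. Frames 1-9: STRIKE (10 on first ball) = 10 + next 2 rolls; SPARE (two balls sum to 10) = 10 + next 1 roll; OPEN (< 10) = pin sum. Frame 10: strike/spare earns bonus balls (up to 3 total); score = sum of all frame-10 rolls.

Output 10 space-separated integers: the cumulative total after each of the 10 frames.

Answer: 19 28 36 54 62 70 90 104 113 128

Derivation:
Frame 1: STRIKE. 10 + next two rolls (6+3) = 19. Cumulative: 19
Frame 2: OPEN (6+3=9). Cumulative: 28
Frame 3: OPEN (8+0=8). Cumulative: 36
Frame 4: SPARE (1+9=10). 10 + next roll (8) = 18. Cumulative: 54
Frame 5: OPEN (8+0=8). Cumulative: 62
Frame 6: OPEN (3+5=8). Cumulative: 70
Frame 7: STRIKE. 10 + next two rolls (8+2) = 20. Cumulative: 90
Frame 8: SPARE (8+2=10). 10 + next roll (4) = 14. Cumulative: 104
Frame 9: OPEN (4+5=9). Cumulative: 113
Frame 10: STRIKE. Sum of all frame-10 rolls (10+2+3) = 15. Cumulative: 128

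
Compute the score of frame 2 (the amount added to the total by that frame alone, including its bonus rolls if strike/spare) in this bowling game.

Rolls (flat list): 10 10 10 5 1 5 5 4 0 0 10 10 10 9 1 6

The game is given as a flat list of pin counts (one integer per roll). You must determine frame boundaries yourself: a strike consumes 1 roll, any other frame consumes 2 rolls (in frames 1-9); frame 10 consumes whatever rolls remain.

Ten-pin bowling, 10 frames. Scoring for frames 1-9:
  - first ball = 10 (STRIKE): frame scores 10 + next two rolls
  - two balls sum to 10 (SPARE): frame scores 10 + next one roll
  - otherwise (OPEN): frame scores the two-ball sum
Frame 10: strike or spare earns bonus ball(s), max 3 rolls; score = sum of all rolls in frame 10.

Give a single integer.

Frame 1: STRIKE. 10 + next two rolls (10+10) = 30. Cumulative: 30
Frame 2: STRIKE. 10 + next two rolls (10+5) = 25. Cumulative: 55
Frame 3: STRIKE. 10 + next two rolls (5+1) = 16. Cumulative: 71
Frame 4: OPEN (5+1=6). Cumulative: 77

Answer: 25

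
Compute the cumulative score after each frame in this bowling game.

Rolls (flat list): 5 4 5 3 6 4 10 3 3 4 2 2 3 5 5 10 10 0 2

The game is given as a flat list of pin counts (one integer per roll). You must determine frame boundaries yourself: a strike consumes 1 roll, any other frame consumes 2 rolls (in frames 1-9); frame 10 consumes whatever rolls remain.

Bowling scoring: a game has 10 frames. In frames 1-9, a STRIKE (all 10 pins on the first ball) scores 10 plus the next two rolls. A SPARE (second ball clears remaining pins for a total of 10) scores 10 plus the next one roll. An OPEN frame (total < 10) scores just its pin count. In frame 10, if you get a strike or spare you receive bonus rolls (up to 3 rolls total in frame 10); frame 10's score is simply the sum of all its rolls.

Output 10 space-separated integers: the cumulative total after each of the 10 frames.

Frame 1: OPEN (5+4=9). Cumulative: 9
Frame 2: OPEN (5+3=8). Cumulative: 17
Frame 3: SPARE (6+4=10). 10 + next roll (10) = 20. Cumulative: 37
Frame 4: STRIKE. 10 + next two rolls (3+3) = 16. Cumulative: 53
Frame 5: OPEN (3+3=6). Cumulative: 59
Frame 6: OPEN (4+2=6). Cumulative: 65
Frame 7: OPEN (2+3=5). Cumulative: 70
Frame 8: SPARE (5+5=10). 10 + next roll (10) = 20. Cumulative: 90
Frame 9: STRIKE. 10 + next two rolls (10+0) = 20. Cumulative: 110
Frame 10: STRIKE. Sum of all frame-10 rolls (10+0+2) = 12. Cumulative: 122

Answer: 9 17 37 53 59 65 70 90 110 122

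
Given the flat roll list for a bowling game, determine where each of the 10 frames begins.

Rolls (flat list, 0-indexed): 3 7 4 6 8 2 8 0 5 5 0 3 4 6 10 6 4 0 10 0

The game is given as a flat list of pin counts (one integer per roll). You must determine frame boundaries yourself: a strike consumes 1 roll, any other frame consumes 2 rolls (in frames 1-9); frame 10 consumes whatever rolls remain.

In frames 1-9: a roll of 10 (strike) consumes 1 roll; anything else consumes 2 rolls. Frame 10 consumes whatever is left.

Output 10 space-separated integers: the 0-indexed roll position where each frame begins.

Frame 1 starts at roll index 0: rolls=3,7 (sum=10), consumes 2 rolls
Frame 2 starts at roll index 2: rolls=4,6 (sum=10), consumes 2 rolls
Frame 3 starts at roll index 4: rolls=8,2 (sum=10), consumes 2 rolls
Frame 4 starts at roll index 6: rolls=8,0 (sum=8), consumes 2 rolls
Frame 5 starts at roll index 8: rolls=5,5 (sum=10), consumes 2 rolls
Frame 6 starts at roll index 10: rolls=0,3 (sum=3), consumes 2 rolls
Frame 7 starts at roll index 12: rolls=4,6 (sum=10), consumes 2 rolls
Frame 8 starts at roll index 14: roll=10 (strike), consumes 1 roll
Frame 9 starts at roll index 15: rolls=6,4 (sum=10), consumes 2 rolls
Frame 10 starts at roll index 17: 3 remaining rolls

Answer: 0 2 4 6 8 10 12 14 15 17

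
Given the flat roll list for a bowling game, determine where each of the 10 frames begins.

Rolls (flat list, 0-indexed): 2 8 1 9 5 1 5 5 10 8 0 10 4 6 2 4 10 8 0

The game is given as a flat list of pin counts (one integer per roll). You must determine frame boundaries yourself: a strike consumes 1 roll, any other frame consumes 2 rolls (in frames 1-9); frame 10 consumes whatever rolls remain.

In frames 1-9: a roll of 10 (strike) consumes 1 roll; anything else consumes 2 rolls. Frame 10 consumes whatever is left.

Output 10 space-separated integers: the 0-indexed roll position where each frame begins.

Answer: 0 2 4 6 8 9 11 12 14 16

Derivation:
Frame 1 starts at roll index 0: rolls=2,8 (sum=10), consumes 2 rolls
Frame 2 starts at roll index 2: rolls=1,9 (sum=10), consumes 2 rolls
Frame 3 starts at roll index 4: rolls=5,1 (sum=6), consumes 2 rolls
Frame 4 starts at roll index 6: rolls=5,5 (sum=10), consumes 2 rolls
Frame 5 starts at roll index 8: roll=10 (strike), consumes 1 roll
Frame 6 starts at roll index 9: rolls=8,0 (sum=8), consumes 2 rolls
Frame 7 starts at roll index 11: roll=10 (strike), consumes 1 roll
Frame 8 starts at roll index 12: rolls=4,6 (sum=10), consumes 2 rolls
Frame 9 starts at roll index 14: rolls=2,4 (sum=6), consumes 2 rolls
Frame 10 starts at roll index 16: 3 remaining rolls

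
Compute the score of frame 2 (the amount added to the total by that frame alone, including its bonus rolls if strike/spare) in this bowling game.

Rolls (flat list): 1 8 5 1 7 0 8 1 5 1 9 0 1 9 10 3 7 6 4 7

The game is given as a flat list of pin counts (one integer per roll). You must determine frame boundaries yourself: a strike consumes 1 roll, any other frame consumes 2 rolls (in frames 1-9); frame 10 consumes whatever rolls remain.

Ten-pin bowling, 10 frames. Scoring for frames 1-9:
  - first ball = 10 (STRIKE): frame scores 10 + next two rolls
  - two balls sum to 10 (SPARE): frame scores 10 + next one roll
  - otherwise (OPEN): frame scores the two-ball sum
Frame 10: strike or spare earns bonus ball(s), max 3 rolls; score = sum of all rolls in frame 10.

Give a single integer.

Frame 1: OPEN (1+8=9). Cumulative: 9
Frame 2: OPEN (5+1=6). Cumulative: 15
Frame 3: OPEN (7+0=7). Cumulative: 22
Frame 4: OPEN (8+1=9). Cumulative: 31

Answer: 6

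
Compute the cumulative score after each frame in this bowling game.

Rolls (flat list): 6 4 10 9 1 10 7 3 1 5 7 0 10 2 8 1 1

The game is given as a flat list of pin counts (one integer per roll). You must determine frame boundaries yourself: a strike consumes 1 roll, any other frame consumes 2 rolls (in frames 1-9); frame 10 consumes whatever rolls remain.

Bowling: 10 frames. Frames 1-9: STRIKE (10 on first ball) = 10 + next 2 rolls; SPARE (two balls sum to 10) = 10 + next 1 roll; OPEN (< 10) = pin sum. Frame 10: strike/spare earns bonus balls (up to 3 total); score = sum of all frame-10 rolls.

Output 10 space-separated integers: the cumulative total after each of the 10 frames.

Answer: 20 40 60 80 91 97 104 124 135 137

Derivation:
Frame 1: SPARE (6+4=10). 10 + next roll (10) = 20. Cumulative: 20
Frame 2: STRIKE. 10 + next two rolls (9+1) = 20. Cumulative: 40
Frame 3: SPARE (9+1=10). 10 + next roll (10) = 20. Cumulative: 60
Frame 4: STRIKE. 10 + next two rolls (7+3) = 20. Cumulative: 80
Frame 5: SPARE (7+3=10). 10 + next roll (1) = 11. Cumulative: 91
Frame 6: OPEN (1+5=6). Cumulative: 97
Frame 7: OPEN (7+0=7). Cumulative: 104
Frame 8: STRIKE. 10 + next two rolls (2+8) = 20. Cumulative: 124
Frame 9: SPARE (2+8=10). 10 + next roll (1) = 11. Cumulative: 135
Frame 10: OPEN. Sum of all frame-10 rolls (1+1) = 2. Cumulative: 137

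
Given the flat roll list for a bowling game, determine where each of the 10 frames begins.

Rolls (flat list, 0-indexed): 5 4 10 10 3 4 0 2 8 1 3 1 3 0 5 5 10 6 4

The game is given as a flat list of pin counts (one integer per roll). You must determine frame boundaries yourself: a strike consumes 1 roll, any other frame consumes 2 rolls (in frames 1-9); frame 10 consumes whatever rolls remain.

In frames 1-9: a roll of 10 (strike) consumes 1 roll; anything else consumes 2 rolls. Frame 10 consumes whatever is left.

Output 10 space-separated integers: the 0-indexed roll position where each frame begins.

Answer: 0 2 3 4 6 8 10 12 14 16

Derivation:
Frame 1 starts at roll index 0: rolls=5,4 (sum=9), consumes 2 rolls
Frame 2 starts at roll index 2: roll=10 (strike), consumes 1 roll
Frame 3 starts at roll index 3: roll=10 (strike), consumes 1 roll
Frame 4 starts at roll index 4: rolls=3,4 (sum=7), consumes 2 rolls
Frame 5 starts at roll index 6: rolls=0,2 (sum=2), consumes 2 rolls
Frame 6 starts at roll index 8: rolls=8,1 (sum=9), consumes 2 rolls
Frame 7 starts at roll index 10: rolls=3,1 (sum=4), consumes 2 rolls
Frame 8 starts at roll index 12: rolls=3,0 (sum=3), consumes 2 rolls
Frame 9 starts at roll index 14: rolls=5,5 (sum=10), consumes 2 rolls
Frame 10 starts at roll index 16: 3 remaining rolls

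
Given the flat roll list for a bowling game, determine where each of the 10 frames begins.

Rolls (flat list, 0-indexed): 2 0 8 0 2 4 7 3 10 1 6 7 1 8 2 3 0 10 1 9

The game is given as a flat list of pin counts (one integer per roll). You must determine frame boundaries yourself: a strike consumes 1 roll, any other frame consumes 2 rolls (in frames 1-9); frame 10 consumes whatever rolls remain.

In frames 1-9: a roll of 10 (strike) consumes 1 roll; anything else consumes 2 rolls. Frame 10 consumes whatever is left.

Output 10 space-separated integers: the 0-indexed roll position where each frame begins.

Answer: 0 2 4 6 8 9 11 13 15 17

Derivation:
Frame 1 starts at roll index 0: rolls=2,0 (sum=2), consumes 2 rolls
Frame 2 starts at roll index 2: rolls=8,0 (sum=8), consumes 2 rolls
Frame 3 starts at roll index 4: rolls=2,4 (sum=6), consumes 2 rolls
Frame 4 starts at roll index 6: rolls=7,3 (sum=10), consumes 2 rolls
Frame 5 starts at roll index 8: roll=10 (strike), consumes 1 roll
Frame 6 starts at roll index 9: rolls=1,6 (sum=7), consumes 2 rolls
Frame 7 starts at roll index 11: rolls=7,1 (sum=8), consumes 2 rolls
Frame 8 starts at roll index 13: rolls=8,2 (sum=10), consumes 2 rolls
Frame 9 starts at roll index 15: rolls=3,0 (sum=3), consumes 2 rolls
Frame 10 starts at roll index 17: 3 remaining rolls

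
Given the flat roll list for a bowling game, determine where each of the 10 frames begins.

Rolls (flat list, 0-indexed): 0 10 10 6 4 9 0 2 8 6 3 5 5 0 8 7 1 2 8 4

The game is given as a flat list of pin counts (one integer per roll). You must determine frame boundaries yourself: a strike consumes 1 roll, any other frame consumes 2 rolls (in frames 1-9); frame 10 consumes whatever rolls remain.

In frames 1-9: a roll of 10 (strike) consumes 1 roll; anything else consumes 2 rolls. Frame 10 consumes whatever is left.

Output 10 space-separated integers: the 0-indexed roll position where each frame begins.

Frame 1 starts at roll index 0: rolls=0,10 (sum=10), consumes 2 rolls
Frame 2 starts at roll index 2: roll=10 (strike), consumes 1 roll
Frame 3 starts at roll index 3: rolls=6,4 (sum=10), consumes 2 rolls
Frame 4 starts at roll index 5: rolls=9,0 (sum=9), consumes 2 rolls
Frame 5 starts at roll index 7: rolls=2,8 (sum=10), consumes 2 rolls
Frame 6 starts at roll index 9: rolls=6,3 (sum=9), consumes 2 rolls
Frame 7 starts at roll index 11: rolls=5,5 (sum=10), consumes 2 rolls
Frame 8 starts at roll index 13: rolls=0,8 (sum=8), consumes 2 rolls
Frame 9 starts at roll index 15: rolls=7,1 (sum=8), consumes 2 rolls
Frame 10 starts at roll index 17: 3 remaining rolls

Answer: 0 2 3 5 7 9 11 13 15 17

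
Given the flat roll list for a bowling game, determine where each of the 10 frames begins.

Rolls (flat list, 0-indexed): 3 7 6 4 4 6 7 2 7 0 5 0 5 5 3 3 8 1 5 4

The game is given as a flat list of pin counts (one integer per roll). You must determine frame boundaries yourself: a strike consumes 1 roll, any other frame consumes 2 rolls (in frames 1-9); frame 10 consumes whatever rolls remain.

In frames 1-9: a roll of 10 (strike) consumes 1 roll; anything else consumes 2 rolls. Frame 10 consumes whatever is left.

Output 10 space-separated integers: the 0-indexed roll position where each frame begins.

Frame 1 starts at roll index 0: rolls=3,7 (sum=10), consumes 2 rolls
Frame 2 starts at roll index 2: rolls=6,4 (sum=10), consumes 2 rolls
Frame 3 starts at roll index 4: rolls=4,6 (sum=10), consumes 2 rolls
Frame 4 starts at roll index 6: rolls=7,2 (sum=9), consumes 2 rolls
Frame 5 starts at roll index 8: rolls=7,0 (sum=7), consumes 2 rolls
Frame 6 starts at roll index 10: rolls=5,0 (sum=5), consumes 2 rolls
Frame 7 starts at roll index 12: rolls=5,5 (sum=10), consumes 2 rolls
Frame 8 starts at roll index 14: rolls=3,3 (sum=6), consumes 2 rolls
Frame 9 starts at roll index 16: rolls=8,1 (sum=9), consumes 2 rolls
Frame 10 starts at roll index 18: 2 remaining rolls

Answer: 0 2 4 6 8 10 12 14 16 18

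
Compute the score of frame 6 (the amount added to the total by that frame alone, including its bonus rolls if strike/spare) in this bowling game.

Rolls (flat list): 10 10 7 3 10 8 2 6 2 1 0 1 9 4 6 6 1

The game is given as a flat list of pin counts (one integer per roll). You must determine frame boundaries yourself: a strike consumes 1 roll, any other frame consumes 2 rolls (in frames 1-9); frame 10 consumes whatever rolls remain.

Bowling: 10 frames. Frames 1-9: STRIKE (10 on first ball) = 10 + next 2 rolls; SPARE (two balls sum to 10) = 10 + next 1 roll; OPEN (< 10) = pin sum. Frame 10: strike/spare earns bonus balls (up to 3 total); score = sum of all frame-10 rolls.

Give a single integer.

Frame 1: STRIKE. 10 + next two rolls (10+7) = 27. Cumulative: 27
Frame 2: STRIKE. 10 + next two rolls (7+3) = 20. Cumulative: 47
Frame 3: SPARE (7+3=10). 10 + next roll (10) = 20. Cumulative: 67
Frame 4: STRIKE. 10 + next two rolls (8+2) = 20. Cumulative: 87
Frame 5: SPARE (8+2=10). 10 + next roll (6) = 16. Cumulative: 103
Frame 6: OPEN (6+2=8). Cumulative: 111
Frame 7: OPEN (1+0=1). Cumulative: 112
Frame 8: SPARE (1+9=10). 10 + next roll (4) = 14. Cumulative: 126

Answer: 8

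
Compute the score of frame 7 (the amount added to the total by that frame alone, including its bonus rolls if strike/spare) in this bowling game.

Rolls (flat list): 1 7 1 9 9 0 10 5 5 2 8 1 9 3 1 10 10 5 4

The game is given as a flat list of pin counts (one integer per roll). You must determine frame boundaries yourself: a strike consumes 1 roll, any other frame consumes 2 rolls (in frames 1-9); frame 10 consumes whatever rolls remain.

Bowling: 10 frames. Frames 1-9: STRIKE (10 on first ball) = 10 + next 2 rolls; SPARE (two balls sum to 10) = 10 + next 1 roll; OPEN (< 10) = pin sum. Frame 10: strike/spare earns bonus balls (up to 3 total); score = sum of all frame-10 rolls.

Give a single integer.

Answer: 13

Derivation:
Frame 1: OPEN (1+7=8). Cumulative: 8
Frame 2: SPARE (1+9=10). 10 + next roll (9) = 19. Cumulative: 27
Frame 3: OPEN (9+0=9). Cumulative: 36
Frame 4: STRIKE. 10 + next two rolls (5+5) = 20. Cumulative: 56
Frame 5: SPARE (5+5=10). 10 + next roll (2) = 12. Cumulative: 68
Frame 6: SPARE (2+8=10). 10 + next roll (1) = 11. Cumulative: 79
Frame 7: SPARE (1+9=10). 10 + next roll (3) = 13. Cumulative: 92
Frame 8: OPEN (3+1=4). Cumulative: 96
Frame 9: STRIKE. 10 + next two rolls (10+5) = 25. Cumulative: 121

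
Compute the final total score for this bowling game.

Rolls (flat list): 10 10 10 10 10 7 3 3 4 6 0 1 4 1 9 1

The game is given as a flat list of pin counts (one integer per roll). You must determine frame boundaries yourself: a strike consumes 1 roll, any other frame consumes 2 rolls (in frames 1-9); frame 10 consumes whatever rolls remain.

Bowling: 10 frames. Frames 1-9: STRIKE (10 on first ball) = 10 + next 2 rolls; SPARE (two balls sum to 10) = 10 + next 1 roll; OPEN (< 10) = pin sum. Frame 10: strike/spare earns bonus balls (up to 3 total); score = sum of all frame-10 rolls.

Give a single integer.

Frame 1: STRIKE. 10 + next two rolls (10+10) = 30. Cumulative: 30
Frame 2: STRIKE. 10 + next two rolls (10+10) = 30. Cumulative: 60
Frame 3: STRIKE. 10 + next two rolls (10+10) = 30. Cumulative: 90
Frame 4: STRIKE. 10 + next two rolls (10+7) = 27. Cumulative: 117
Frame 5: STRIKE. 10 + next two rolls (7+3) = 20. Cumulative: 137
Frame 6: SPARE (7+3=10). 10 + next roll (3) = 13. Cumulative: 150
Frame 7: OPEN (3+4=7). Cumulative: 157
Frame 8: OPEN (6+0=6). Cumulative: 163
Frame 9: OPEN (1+4=5). Cumulative: 168
Frame 10: SPARE. Sum of all frame-10 rolls (1+9+1) = 11. Cumulative: 179

Answer: 179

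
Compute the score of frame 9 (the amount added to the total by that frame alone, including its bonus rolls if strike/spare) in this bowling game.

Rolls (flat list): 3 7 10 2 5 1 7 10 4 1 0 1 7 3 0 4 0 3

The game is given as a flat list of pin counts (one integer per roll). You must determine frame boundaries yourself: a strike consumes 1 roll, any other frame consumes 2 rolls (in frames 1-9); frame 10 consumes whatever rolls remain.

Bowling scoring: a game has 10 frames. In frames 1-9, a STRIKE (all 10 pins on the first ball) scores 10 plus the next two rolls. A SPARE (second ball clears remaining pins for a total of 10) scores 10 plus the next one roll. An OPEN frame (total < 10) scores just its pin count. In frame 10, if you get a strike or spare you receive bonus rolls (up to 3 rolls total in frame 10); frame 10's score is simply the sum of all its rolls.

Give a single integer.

Frame 1: SPARE (3+7=10). 10 + next roll (10) = 20. Cumulative: 20
Frame 2: STRIKE. 10 + next two rolls (2+5) = 17. Cumulative: 37
Frame 3: OPEN (2+5=7). Cumulative: 44
Frame 4: OPEN (1+7=8). Cumulative: 52
Frame 5: STRIKE. 10 + next two rolls (4+1) = 15. Cumulative: 67
Frame 6: OPEN (4+1=5). Cumulative: 72
Frame 7: OPEN (0+1=1). Cumulative: 73
Frame 8: SPARE (7+3=10). 10 + next roll (0) = 10. Cumulative: 83
Frame 9: OPEN (0+4=4). Cumulative: 87
Frame 10: OPEN. Sum of all frame-10 rolls (0+3) = 3. Cumulative: 90

Answer: 4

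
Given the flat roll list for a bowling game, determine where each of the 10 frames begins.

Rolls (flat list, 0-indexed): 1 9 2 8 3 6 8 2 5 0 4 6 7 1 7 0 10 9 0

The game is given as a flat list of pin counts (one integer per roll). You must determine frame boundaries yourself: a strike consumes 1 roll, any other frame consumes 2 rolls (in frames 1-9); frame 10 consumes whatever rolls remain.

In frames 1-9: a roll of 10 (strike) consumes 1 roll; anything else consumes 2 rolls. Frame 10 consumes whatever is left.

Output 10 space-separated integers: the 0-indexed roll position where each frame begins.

Answer: 0 2 4 6 8 10 12 14 16 17

Derivation:
Frame 1 starts at roll index 0: rolls=1,9 (sum=10), consumes 2 rolls
Frame 2 starts at roll index 2: rolls=2,8 (sum=10), consumes 2 rolls
Frame 3 starts at roll index 4: rolls=3,6 (sum=9), consumes 2 rolls
Frame 4 starts at roll index 6: rolls=8,2 (sum=10), consumes 2 rolls
Frame 5 starts at roll index 8: rolls=5,0 (sum=5), consumes 2 rolls
Frame 6 starts at roll index 10: rolls=4,6 (sum=10), consumes 2 rolls
Frame 7 starts at roll index 12: rolls=7,1 (sum=8), consumes 2 rolls
Frame 8 starts at roll index 14: rolls=7,0 (sum=7), consumes 2 rolls
Frame 9 starts at roll index 16: roll=10 (strike), consumes 1 roll
Frame 10 starts at roll index 17: 2 remaining rolls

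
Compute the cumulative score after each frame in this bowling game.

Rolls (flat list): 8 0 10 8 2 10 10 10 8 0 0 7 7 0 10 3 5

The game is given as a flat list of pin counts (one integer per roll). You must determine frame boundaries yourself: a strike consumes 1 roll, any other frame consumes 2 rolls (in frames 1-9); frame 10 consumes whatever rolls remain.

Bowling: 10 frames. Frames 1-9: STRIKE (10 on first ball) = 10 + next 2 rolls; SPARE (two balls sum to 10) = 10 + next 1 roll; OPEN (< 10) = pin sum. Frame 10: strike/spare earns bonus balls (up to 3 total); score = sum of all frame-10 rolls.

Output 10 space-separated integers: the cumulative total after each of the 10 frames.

Answer: 8 28 48 78 106 124 132 139 146 164

Derivation:
Frame 1: OPEN (8+0=8). Cumulative: 8
Frame 2: STRIKE. 10 + next two rolls (8+2) = 20. Cumulative: 28
Frame 3: SPARE (8+2=10). 10 + next roll (10) = 20. Cumulative: 48
Frame 4: STRIKE. 10 + next two rolls (10+10) = 30. Cumulative: 78
Frame 5: STRIKE. 10 + next two rolls (10+8) = 28. Cumulative: 106
Frame 6: STRIKE. 10 + next two rolls (8+0) = 18. Cumulative: 124
Frame 7: OPEN (8+0=8). Cumulative: 132
Frame 8: OPEN (0+7=7). Cumulative: 139
Frame 9: OPEN (7+0=7). Cumulative: 146
Frame 10: STRIKE. Sum of all frame-10 rolls (10+3+5) = 18. Cumulative: 164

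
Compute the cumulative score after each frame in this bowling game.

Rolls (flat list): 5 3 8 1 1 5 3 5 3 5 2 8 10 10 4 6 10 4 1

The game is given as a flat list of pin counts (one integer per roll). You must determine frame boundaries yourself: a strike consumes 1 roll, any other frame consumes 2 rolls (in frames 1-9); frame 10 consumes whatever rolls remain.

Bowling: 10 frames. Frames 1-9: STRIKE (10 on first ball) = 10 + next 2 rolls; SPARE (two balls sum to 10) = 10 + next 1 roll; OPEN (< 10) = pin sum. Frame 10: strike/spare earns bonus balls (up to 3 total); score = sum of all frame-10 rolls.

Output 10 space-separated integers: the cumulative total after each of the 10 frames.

Answer: 8 17 23 31 39 59 83 103 123 138

Derivation:
Frame 1: OPEN (5+3=8). Cumulative: 8
Frame 2: OPEN (8+1=9). Cumulative: 17
Frame 3: OPEN (1+5=6). Cumulative: 23
Frame 4: OPEN (3+5=8). Cumulative: 31
Frame 5: OPEN (3+5=8). Cumulative: 39
Frame 6: SPARE (2+8=10). 10 + next roll (10) = 20. Cumulative: 59
Frame 7: STRIKE. 10 + next two rolls (10+4) = 24. Cumulative: 83
Frame 8: STRIKE. 10 + next two rolls (4+6) = 20. Cumulative: 103
Frame 9: SPARE (4+6=10). 10 + next roll (10) = 20. Cumulative: 123
Frame 10: STRIKE. Sum of all frame-10 rolls (10+4+1) = 15. Cumulative: 138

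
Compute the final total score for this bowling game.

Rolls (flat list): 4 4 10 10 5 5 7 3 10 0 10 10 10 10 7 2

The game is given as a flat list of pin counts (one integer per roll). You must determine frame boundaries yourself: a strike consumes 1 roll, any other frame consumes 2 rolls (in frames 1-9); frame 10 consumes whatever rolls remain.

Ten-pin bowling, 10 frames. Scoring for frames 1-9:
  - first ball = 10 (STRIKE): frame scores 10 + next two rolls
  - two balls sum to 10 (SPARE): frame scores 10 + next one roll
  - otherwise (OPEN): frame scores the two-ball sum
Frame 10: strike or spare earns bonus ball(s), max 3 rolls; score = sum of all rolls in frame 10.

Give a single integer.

Frame 1: OPEN (4+4=8). Cumulative: 8
Frame 2: STRIKE. 10 + next two rolls (10+5) = 25. Cumulative: 33
Frame 3: STRIKE. 10 + next two rolls (5+5) = 20. Cumulative: 53
Frame 4: SPARE (5+5=10). 10 + next roll (7) = 17. Cumulative: 70
Frame 5: SPARE (7+3=10). 10 + next roll (10) = 20. Cumulative: 90
Frame 6: STRIKE. 10 + next two rolls (0+10) = 20. Cumulative: 110
Frame 7: SPARE (0+10=10). 10 + next roll (10) = 20. Cumulative: 130
Frame 8: STRIKE. 10 + next two rolls (10+10) = 30. Cumulative: 160
Frame 9: STRIKE. 10 + next two rolls (10+7) = 27. Cumulative: 187
Frame 10: STRIKE. Sum of all frame-10 rolls (10+7+2) = 19. Cumulative: 206

Answer: 206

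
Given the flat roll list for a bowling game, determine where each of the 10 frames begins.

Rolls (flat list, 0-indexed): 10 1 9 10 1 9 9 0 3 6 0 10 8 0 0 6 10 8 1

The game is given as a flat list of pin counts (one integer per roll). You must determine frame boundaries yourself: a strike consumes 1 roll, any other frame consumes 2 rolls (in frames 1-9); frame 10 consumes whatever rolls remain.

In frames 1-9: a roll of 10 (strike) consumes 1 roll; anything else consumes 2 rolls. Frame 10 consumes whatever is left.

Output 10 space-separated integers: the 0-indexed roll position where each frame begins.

Frame 1 starts at roll index 0: roll=10 (strike), consumes 1 roll
Frame 2 starts at roll index 1: rolls=1,9 (sum=10), consumes 2 rolls
Frame 3 starts at roll index 3: roll=10 (strike), consumes 1 roll
Frame 4 starts at roll index 4: rolls=1,9 (sum=10), consumes 2 rolls
Frame 5 starts at roll index 6: rolls=9,0 (sum=9), consumes 2 rolls
Frame 6 starts at roll index 8: rolls=3,6 (sum=9), consumes 2 rolls
Frame 7 starts at roll index 10: rolls=0,10 (sum=10), consumes 2 rolls
Frame 8 starts at roll index 12: rolls=8,0 (sum=8), consumes 2 rolls
Frame 9 starts at roll index 14: rolls=0,6 (sum=6), consumes 2 rolls
Frame 10 starts at roll index 16: 3 remaining rolls

Answer: 0 1 3 4 6 8 10 12 14 16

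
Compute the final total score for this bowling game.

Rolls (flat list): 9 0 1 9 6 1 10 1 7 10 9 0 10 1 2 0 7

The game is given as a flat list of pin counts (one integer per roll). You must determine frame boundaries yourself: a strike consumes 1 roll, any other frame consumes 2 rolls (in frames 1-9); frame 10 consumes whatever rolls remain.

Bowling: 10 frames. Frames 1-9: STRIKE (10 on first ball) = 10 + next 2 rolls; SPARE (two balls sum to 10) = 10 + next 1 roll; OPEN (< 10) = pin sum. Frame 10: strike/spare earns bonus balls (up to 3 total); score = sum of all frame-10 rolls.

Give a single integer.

Frame 1: OPEN (9+0=9). Cumulative: 9
Frame 2: SPARE (1+9=10). 10 + next roll (6) = 16. Cumulative: 25
Frame 3: OPEN (6+1=7). Cumulative: 32
Frame 4: STRIKE. 10 + next two rolls (1+7) = 18. Cumulative: 50
Frame 5: OPEN (1+7=8). Cumulative: 58
Frame 6: STRIKE. 10 + next two rolls (9+0) = 19. Cumulative: 77
Frame 7: OPEN (9+0=9). Cumulative: 86
Frame 8: STRIKE. 10 + next two rolls (1+2) = 13. Cumulative: 99
Frame 9: OPEN (1+2=3). Cumulative: 102
Frame 10: OPEN. Sum of all frame-10 rolls (0+7) = 7. Cumulative: 109

Answer: 109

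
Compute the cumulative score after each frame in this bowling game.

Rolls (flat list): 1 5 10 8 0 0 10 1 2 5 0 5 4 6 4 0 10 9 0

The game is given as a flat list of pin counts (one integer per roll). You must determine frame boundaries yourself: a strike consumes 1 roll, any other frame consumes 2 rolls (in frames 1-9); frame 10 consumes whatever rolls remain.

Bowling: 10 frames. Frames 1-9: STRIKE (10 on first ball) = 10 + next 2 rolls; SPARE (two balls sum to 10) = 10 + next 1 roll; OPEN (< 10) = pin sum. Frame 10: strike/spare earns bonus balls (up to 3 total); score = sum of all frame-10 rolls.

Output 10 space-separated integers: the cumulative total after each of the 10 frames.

Answer: 6 24 32 43 46 51 60 70 89 98

Derivation:
Frame 1: OPEN (1+5=6). Cumulative: 6
Frame 2: STRIKE. 10 + next two rolls (8+0) = 18. Cumulative: 24
Frame 3: OPEN (8+0=8). Cumulative: 32
Frame 4: SPARE (0+10=10). 10 + next roll (1) = 11. Cumulative: 43
Frame 5: OPEN (1+2=3). Cumulative: 46
Frame 6: OPEN (5+0=5). Cumulative: 51
Frame 7: OPEN (5+4=9). Cumulative: 60
Frame 8: SPARE (6+4=10). 10 + next roll (0) = 10. Cumulative: 70
Frame 9: SPARE (0+10=10). 10 + next roll (9) = 19. Cumulative: 89
Frame 10: OPEN. Sum of all frame-10 rolls (9+0) = 9. Cumulative: 98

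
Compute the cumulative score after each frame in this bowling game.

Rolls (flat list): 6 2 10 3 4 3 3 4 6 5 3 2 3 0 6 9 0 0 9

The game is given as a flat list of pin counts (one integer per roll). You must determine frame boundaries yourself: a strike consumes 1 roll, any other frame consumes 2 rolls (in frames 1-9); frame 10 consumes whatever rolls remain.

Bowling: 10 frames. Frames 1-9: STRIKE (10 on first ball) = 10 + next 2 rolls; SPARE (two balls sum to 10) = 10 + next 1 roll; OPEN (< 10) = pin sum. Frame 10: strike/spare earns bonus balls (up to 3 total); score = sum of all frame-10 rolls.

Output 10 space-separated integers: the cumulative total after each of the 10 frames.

Answer: 8 25 32 38 53 61 66 72 81 90

Derivation:
Frame 1: OPEN (6+2=8). Cumulative: 8
Frame 2: STRIKE. 10 + next two rolls (3+4) = 17. Cumulative: 25
Frame 3: OPEN (3+4=7). Cumulative: 32
Frame 4: OPEN (3+3=6). Cumulative: 38
Frame 5: SPARE (4+6=10). 10 + next roll (5) = 15. Cumulative: 53
Frame 6: OPEN (5+3=8). Cumulative: 61
Frame 7: OPEN (2+3=5). Cumulative: 66
Frame 8: OPEN (0+6=6). Cumulative: 72
Frame 9: OPEN (9+0=9). Cumulative: 81
Frame 10: OPEN. Sum of all frame-10 rolls (0+9) = 9. Cumulative: 90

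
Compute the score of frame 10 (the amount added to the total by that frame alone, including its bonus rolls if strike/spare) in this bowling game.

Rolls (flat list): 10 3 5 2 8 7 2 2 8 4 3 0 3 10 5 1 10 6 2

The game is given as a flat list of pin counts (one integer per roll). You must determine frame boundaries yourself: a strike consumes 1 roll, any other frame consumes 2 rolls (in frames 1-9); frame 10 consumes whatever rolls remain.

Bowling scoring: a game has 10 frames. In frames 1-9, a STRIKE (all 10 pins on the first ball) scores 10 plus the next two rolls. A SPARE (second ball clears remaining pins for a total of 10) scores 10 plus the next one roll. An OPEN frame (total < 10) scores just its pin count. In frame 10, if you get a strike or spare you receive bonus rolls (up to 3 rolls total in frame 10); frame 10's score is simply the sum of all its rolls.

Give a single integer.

Answer: 18

Derivation:
Frame 1: STRIKE. 10 + next two rolls (3+5) = 18. Cumulative: 18
Frame 2: OPEN (3+5=8). Cumulative: 26
Frame 3: SPARE (2+8=10). 10 + next roll (7) = 17. Cumulative: 43
Frame 4: OPEN (7+2=9). Cumulative: 52
Frame 5: SPARE (2+8=10). 10 + next roll (4) = 14. Cumulative: 66
Frame 6: OPEN (4+3=7). Cumulative: 73
Frame 7: OPEN (0+3=3). Cumulative: 76
Frame 8: STRIKE. 10 + next two rolls (5+1) = 16. Cumulative: 92
Frame 9: OPEN (5+1=6). Cumulative: 98
Frame 10: STRIKE. Sum of all frame-10 rolls (10+6+2) = 18. Cumulative: 116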